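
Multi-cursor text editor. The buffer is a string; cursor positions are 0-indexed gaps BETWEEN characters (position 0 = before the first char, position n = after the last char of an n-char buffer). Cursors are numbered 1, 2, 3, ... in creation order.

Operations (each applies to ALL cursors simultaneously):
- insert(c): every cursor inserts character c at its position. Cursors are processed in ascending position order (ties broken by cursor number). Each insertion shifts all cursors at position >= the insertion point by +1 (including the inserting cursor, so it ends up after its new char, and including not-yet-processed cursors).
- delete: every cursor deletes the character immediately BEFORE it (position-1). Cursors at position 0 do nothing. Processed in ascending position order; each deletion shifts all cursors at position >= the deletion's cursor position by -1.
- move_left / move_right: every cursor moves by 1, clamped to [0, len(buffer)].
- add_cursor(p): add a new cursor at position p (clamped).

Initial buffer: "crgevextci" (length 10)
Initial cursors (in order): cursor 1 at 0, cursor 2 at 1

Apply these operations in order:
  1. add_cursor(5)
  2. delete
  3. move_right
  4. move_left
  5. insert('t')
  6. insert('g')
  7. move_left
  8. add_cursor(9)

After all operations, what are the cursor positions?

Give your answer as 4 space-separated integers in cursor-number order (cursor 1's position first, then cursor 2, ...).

After op 1 (add_cursor(5)): buffer="crgevextci" (len 10), cursors c1@0 c2@1 c3@5, authorship ..........
After op 2 (delete): buffer="rgeextci" (len 8), cursors c1@0 c2@0 c3@3, authorship ........
After op 3 (move_right): buffer="rgeextci" (len 8), cursors c1@1 c2@1 c3@4, authorship ........
After op 4 (move_left): buffer="rgeextci" (len 8), cursors c1@0 c2@0 c3@3, authorship ........
After op 5 (insert('t')): buffer="ttrgetextci" (len 11), cursors c1@2 c2@2 c3@6, authorship 12...3.....
After op 6 (insert('g')): buffer="ttggrgetgextci" (len 14), cursors c1@4 c2@4 c3@9, authorship 1212...33.....
After op 7 (move_left): buffer="ttggrgetgextci" (len 14), cursors c1@3 c2@3 c3@8, authorship 1212...33.....
After op 8 (add_cursor(9)): buffer="ttggrgetgextci" (len 14), cursors c1@3 c2@3 c3@8 c4@9, authorship 1212...33.....

Answer: 3 3 8 9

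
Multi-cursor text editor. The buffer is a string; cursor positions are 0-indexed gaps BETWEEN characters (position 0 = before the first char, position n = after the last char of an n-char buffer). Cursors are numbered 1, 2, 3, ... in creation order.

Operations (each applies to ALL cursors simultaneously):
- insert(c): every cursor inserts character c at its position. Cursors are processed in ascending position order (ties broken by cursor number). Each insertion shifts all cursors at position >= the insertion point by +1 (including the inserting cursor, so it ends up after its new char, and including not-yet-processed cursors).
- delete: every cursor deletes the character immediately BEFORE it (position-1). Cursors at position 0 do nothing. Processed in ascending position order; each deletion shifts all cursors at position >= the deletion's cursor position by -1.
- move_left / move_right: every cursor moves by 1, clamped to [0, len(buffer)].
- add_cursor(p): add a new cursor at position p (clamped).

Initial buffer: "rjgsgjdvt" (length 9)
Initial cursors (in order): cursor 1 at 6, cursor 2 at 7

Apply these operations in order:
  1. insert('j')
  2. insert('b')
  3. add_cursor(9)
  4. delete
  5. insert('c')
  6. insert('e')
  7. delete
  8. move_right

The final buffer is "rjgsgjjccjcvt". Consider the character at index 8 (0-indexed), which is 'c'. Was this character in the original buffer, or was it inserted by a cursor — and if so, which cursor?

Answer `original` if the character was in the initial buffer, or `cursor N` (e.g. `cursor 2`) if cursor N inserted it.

Answer: cursor 3

Derivation:
After op 1 (insert('j')): buffer="rjgsgjjdjvt" (len 11), cursors c1@7 c2@9, authorship ......1.2..
After op 2 (insert('b')): buffer="rjgsgjjbdjbvt" (len 13), cursors c1@8 c2@11, authorship ......11.22..
After op 3 (add_cursor(9)): buffer="rjgsgjjbdjbvt" (len 13), cursors c1@8 c3@9 c2@11, authorship ......11.22..
After op 4 (delete): buffer="rjgsgjjjvt" (len 10), cursors c1@7 c3@7 c2@8, authorship ......12..
After op 5 (insert('c')): buffer="rjgsgjjccjcvt" (len 13), cursors c1@9 c3@9 c2@11, authorship ......11322..
After op 6 (insert('e')): buffer="rjgsgjjcceejcevt" (len 16), cursors c1@11 c3@11 c2@14, authorship ......11313222..
After op 7 (delete): buffer="rjgsgjjccjcvt" (len 13), cursors c1@9 c3@9 c2@11, authorship ......11322..
After op 8 (move_right): buffer="rjgsgjjccjcvt" (len 13), cursors c1@10 c3@10 c2@12, authorship ......11322..
Authorship (.=original, N=cursor N): . . . . . . 1 1 3 2 2 . .
Index 8: author = 3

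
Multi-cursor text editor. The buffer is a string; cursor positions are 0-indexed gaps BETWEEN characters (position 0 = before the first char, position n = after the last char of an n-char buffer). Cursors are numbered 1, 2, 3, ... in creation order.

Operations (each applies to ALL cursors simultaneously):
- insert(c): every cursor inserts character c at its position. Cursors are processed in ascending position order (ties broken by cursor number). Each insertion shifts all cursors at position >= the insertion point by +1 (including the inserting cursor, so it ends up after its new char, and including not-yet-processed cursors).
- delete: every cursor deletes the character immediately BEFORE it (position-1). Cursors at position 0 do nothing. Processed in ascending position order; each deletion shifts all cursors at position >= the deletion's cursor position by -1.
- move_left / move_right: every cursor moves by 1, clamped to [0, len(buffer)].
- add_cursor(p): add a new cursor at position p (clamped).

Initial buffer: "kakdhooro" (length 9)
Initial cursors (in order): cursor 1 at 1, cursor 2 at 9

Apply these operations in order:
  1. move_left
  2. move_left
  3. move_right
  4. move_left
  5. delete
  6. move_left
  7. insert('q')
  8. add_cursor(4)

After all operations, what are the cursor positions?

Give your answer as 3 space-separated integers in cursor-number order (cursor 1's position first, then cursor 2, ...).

Answer: 1 7 4

Derivation:
After op 1 (move_left): buffer="kakdhooro" (len 9), cursors c1@0 c2@8, authorship .........
After op 2 (move_left): buffer="kakdhooro" (len 9), cursors c1@0 c2@7, authorship .........
After op 3 (move_right): buffer="kakdhooro" (len 9), cursors c1@1 c2@8, authorship .........
After op 4 (move_left): buffer="kakdhooro" (len 9), cursors c1@0 c2@7, authorship .........
After op 5 (delete): buffer="kakdhoro" (len 8), cursors c1@0 c2@6, authorship ........
After op 6 (move_left): buffer="kakdhoro" (len 8), cursors c1@0 c2@5, authorship ........
After op 7 (insert('q')): buffer="qkakdhqoro" (len 10), cursors c1@1 c2@7, authorship 1.....2...
After op 8 (add_cursor(4)): buffer="qkakdhqoro" (len 10), cursors c1@1 c3@4 c2@7, authorship 1.....2...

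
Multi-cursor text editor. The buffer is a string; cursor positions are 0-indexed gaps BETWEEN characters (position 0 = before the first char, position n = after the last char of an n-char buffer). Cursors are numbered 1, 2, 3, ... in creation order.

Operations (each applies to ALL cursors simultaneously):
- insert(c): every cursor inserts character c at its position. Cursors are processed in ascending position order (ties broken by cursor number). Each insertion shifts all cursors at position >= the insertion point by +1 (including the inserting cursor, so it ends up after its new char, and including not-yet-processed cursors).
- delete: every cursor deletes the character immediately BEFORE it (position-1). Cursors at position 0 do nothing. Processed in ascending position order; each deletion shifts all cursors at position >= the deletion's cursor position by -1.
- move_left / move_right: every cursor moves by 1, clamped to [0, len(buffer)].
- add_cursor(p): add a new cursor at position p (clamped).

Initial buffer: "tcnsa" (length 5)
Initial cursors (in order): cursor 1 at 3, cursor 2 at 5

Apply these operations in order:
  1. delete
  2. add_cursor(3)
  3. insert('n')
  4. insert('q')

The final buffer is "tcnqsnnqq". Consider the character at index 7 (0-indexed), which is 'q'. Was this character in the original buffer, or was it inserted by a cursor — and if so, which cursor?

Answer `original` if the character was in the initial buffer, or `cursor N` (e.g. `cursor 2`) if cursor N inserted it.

Answer: cursor 2

Derivation:
After op 1 (delete): buffer="tcs" (len 3), cursors c1@2 c2@3, authorship ...
After op 2 (add_cursor(3)): buffer="tcs" (len 3), cursors c1@2 c2@3 c3@3, authorship ...
After op 3 (insert('n')): buffer="tcnsnn" (len 6), cursors c1@3 c2@6 c3@6, authorship ..1.23
After op 4 (insert('q')): buffer="tcnqsnnqq" (len 9), cursors c1@4 c2@9 c3@9, authorship ..11.2323
Authorship (.=original, N=cursor N): . . 1 1 . 2 3 2 3
Index 7: author = 2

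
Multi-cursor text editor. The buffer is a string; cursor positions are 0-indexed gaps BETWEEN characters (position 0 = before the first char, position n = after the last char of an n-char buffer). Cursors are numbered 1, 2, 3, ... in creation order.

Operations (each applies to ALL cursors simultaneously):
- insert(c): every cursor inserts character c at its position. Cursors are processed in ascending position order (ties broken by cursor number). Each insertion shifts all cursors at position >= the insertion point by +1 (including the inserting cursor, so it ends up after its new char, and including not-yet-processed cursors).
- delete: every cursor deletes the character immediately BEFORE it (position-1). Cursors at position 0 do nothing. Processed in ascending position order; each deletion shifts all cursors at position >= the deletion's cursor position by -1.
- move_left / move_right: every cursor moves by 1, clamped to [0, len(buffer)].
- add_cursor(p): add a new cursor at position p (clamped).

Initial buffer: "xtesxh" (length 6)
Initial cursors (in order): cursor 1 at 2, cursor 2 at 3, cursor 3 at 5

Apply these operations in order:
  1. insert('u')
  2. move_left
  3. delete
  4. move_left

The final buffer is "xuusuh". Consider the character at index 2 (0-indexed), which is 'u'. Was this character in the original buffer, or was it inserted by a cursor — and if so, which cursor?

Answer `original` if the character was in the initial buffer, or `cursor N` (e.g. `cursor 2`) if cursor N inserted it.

Answer: cursor 2

Derivation:
After op 1 (insert('u')): buffer="xtueusxuh" (len 9), cursors c1@3 c2@5 c3@8, authorship ..1.2..3.
After op 2 (move_left): buffer="xtueusxuh" (len 9), cursors c1@2 c2@4 c3@7, authorship ..1.2..3.
After op 3 (delete): buffer="xuusuh" (len 6), cursors c1@1 c2@2 c3@4, authorship .12.3.
After op 4 (move_left): buffer="xuusuh" (len 6), cursors c1@0 c2@1 c3@3, authorship .12.3.
Authorship (.=original, N=cursor N): . 1 2 . 3 .
Index 2: author = 2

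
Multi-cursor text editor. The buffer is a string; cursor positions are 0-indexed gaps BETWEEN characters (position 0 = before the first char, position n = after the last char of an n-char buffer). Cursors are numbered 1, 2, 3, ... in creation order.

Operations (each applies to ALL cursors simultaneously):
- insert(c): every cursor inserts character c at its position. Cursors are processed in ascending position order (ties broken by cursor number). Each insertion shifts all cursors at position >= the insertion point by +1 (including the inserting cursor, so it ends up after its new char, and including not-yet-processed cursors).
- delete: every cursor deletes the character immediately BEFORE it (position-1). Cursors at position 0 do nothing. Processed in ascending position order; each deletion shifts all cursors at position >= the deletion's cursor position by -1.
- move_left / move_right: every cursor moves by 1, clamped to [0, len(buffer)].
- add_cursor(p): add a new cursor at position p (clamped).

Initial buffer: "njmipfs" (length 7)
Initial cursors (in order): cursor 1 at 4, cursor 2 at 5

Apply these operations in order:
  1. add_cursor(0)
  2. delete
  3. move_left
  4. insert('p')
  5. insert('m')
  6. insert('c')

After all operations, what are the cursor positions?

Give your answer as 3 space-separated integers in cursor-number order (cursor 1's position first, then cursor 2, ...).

After op 1 (add_cursor(0)): buffer="njmipfs" (len 7), cursors c3@0 c1@4 c2@5, authorship .......
After op 2 (delete): buffer="njmfs" (len 5), cursors c3@0 c1@3 c2@3, authorship .....
After op 3 (move_left): buffer="njmfs" (len 5), cursors c3@0 c1@2 c2@2, authorship .....
After op 4 (insert('p')): buffer="pnjppmfs" (len 8), cursors c3@1 c1@5 c2@5, authorship 3..12...
After op 5 (insert('m')): buffer="pmnjppmmmfs" (len 11), cursors c3@2 c1@8 c2@8, authorship 33..1212...
After op 6 (insert('c')): buffer="pmcnjppmmccmfs" (len 14), cursors c3@3 c1@11 c2@11, authorship 333..121212...

Answer: 11 11 3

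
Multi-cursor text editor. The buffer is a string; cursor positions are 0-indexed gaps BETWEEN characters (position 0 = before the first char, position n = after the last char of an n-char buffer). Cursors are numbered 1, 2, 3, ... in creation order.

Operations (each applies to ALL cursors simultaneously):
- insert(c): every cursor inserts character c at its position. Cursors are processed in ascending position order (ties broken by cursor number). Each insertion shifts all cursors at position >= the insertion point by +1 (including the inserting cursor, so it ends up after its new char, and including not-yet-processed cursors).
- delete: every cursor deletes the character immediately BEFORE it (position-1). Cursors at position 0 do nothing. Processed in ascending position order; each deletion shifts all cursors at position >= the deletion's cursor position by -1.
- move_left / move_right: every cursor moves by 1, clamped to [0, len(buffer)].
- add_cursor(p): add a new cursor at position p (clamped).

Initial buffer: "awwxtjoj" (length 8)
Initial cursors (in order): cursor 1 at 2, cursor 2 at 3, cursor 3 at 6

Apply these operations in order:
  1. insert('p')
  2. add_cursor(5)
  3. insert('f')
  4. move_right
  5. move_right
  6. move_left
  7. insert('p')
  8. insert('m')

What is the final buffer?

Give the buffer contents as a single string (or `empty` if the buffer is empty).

After op 1 (insert('p')): buffer="awpwpxtjpoj" (len 11), cursors c1@3 c2@5 c3@9, authorship ..1.2...3..
After op 2 (add_cursor(5)): buffer="awpwpxtjpoj" (len 11), cursors c1@3 c2@5 c4@5 c3@9, authorship ..1.2...3..
After op 3 (insert('f')): buffer="awpfwpffxtjpfoj" (len 15), cursors c1@4 c2@8 c4@8 c3@13, authorship ..11.224...33..
After op 4 (move_right): buffer="awpfwpffxtjpfoj" (len 15), cursors c1@5 c2@9 c4@9 c3@14, authorship ..11.224...33..
After op 5 (move_right): buffer="awpfwpffxtjpfoj" (len 15), cursors c1@6 c2@10 c4@10 c3@15, authorship ..11.224...33..
After op 6 (move_left): buffer="awpfwpffxtjpfoj" (len 15), cursors c1@5 c2@9 c4@9 c3@14, authorship ..11.224...33..
After op 7 (insert('p')): buffer="awpfwppffxpptjpfopj" (len 19), cursors c1@6 c2@12 c4@12 c3@18, authorship ..11.1224.24..33.3.
After op 8 (insert('m')): buffer="awpfwpmpffxppmmtjpfopmj" (len 23), cursors c1@7 c2@15 c4@15 c3@22, authorship ..11.11224.2424..33.33.

Answer: awpfwpmpffxppmmtjpfopmj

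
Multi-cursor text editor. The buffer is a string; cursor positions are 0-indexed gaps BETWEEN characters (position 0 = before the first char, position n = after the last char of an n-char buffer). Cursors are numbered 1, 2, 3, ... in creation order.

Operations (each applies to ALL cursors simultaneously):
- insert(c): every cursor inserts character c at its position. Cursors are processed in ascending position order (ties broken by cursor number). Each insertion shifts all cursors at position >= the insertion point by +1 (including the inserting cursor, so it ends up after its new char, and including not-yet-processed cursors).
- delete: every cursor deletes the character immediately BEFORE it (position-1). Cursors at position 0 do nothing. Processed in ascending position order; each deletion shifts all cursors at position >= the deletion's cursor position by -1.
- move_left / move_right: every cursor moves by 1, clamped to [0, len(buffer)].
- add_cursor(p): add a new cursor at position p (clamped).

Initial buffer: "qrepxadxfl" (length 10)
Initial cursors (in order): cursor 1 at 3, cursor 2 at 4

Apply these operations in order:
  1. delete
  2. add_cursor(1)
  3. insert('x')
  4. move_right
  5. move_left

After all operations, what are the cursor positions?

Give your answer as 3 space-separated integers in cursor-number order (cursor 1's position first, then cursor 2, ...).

After op 1 (delete): buffer="qrxadxfl" (len 8), cursors c1@2 c2@2, authorship ........
After op 2 (add_cursor(1)): buffer="qrxadxfl" (len 8), cursors c3@1 c1@2 c2@2, authorship ........
After op 3 (insert('x')): buffer="qxrxxxadxfl" (len 11), cursors c3@2 c1@5 c2@5, authorship .3.12......
After op 4 (move_right): buffer="qxrxxxadxfl" (len 11), cursors c3@3 c1@6 c2@6, authorship .3.12......
After op 5 (move_left): buffer="qxrxxxadxfl" (len 11), cursors c3@2 c1@5 c2@5, authorship .3.12......

Answer: 5 5 2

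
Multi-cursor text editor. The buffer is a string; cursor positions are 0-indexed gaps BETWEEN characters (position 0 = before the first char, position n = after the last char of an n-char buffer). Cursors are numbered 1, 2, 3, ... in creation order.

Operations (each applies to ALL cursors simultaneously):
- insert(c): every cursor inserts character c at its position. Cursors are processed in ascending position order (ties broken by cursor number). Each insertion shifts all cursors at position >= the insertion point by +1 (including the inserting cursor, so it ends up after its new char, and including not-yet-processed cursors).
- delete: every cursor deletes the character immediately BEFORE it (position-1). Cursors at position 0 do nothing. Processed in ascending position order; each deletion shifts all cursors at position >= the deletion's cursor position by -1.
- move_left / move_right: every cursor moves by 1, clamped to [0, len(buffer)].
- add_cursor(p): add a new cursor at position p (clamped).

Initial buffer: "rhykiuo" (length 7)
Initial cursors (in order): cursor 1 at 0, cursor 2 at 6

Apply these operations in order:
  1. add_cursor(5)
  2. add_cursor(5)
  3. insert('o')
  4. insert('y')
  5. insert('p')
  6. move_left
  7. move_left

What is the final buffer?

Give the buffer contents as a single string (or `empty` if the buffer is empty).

After op 1 (add_cursor(5)): buffer="rhykiuo" (len 7), cursors c1@0 c3@5 c2@6, authorship .......
After op 2 (add_cursor(5)): buffer="rhykiuo" (len 7), cursors c1@0 c3@5 c4@5 c2@6, authorship .......
After op 3 (insert('o')): buffer="orhykioouoo" (len 11), cursors c1@1 c3@8 c4@8 c2@10, authorship 1.....34.2.
After op 4 (insert('y')): buffer="oyrhykiooyyuoyo" (len 15), cursors c1@2 c3@11 c4@11 c2@14, authorship 11.....3434.22.
After op 5 (insert('p')): buffer="oyprhykiooyyppuoypo" (len 19), cursors c1@3 c3@14 c4@14 c2@18, authorship 111.....343434.222.
After op 6 (move_left): buffer="oyprhykiooyyppuoypo" (len 19), cursors c1@2 c3@13 c4@13 c2@17, authorship 111.....343434.222.
After op 7 (move_left): buffer="oyprhykiooyyppuoypo" (len 19), cursors c1@1 c3@12 c4@12 c2@16, authorship 111.....343434.222.

Answer: oyprhykiooyyppuoypo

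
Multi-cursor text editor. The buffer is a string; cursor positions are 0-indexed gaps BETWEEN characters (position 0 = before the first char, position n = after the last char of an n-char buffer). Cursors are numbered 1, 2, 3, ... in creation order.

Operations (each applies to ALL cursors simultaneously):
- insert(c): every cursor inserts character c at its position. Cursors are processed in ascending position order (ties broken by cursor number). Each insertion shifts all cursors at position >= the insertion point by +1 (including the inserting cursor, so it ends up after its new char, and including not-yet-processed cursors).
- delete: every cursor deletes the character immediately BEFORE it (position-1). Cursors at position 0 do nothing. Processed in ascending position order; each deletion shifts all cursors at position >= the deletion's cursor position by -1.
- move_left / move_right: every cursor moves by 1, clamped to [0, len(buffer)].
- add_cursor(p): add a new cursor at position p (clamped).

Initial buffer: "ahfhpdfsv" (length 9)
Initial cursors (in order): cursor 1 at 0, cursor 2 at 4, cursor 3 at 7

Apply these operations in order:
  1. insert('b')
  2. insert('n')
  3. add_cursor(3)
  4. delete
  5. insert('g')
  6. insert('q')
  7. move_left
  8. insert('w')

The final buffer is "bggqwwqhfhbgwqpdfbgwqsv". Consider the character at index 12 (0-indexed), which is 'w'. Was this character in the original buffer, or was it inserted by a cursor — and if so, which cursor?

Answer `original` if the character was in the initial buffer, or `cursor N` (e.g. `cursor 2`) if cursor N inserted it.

Answer: cursor 2

Derivation:
After op 1 (insert('b')): buffer="bahfhbpdfbsv" (len 12), cursors c1@1 c2@6 c3@10, authorship 1....2...3..
After op 2 (insert('n')): buffer="bnahfhbnpdfbnsv" (len 15), cursors c1@2 c2@8 c3@13, authorship 11....22...33..
After op 3 (add_cursor(3)): buffer="bnahfhbnpdfbnsv" (len 15), cursors c1@2 c4@3 c2@8 c3@13, authorship 11....22...33..
After op 4 (delete): buffer="bhfhbpdfbsv" (len 11), cursors c1@1 c4@1 c2@5 c3@9, authorship 1...2...3..
After op 5 (insert('g')): buffer="bgghfhbgpdfbgsv" (len 15), cursors c1@3 c4@3 c2@8 c3@13, authorship 114...22...33..
After op 6 (insert('q')): buffer="bggqqhfhbgqpdfbgqsv" (len 19), cursors c1@5 c4@5 c2@11 c3@17, authorship 11414...222...333..
After op 7 (move_left): buffer="bggqqhfhbgqpdfbgqsv" (len 19), cursors c1@4 c4@4 c2@10 c3@16, authorship 11414...222...333..
After op 8 (insert('w')): buffer="bggqwwqhfhbgwqpdfbgwqsv" (len 23), cursors c1@6 c4@6 c2@13 c3@20, authorship 1141144...2222...3333..
Authorship (.=original, N=cursor N): 1 1 4 1 1 4 4 . . . 2 2 2 2 . . . 3 3 3 3 . .
Index 12: author = 2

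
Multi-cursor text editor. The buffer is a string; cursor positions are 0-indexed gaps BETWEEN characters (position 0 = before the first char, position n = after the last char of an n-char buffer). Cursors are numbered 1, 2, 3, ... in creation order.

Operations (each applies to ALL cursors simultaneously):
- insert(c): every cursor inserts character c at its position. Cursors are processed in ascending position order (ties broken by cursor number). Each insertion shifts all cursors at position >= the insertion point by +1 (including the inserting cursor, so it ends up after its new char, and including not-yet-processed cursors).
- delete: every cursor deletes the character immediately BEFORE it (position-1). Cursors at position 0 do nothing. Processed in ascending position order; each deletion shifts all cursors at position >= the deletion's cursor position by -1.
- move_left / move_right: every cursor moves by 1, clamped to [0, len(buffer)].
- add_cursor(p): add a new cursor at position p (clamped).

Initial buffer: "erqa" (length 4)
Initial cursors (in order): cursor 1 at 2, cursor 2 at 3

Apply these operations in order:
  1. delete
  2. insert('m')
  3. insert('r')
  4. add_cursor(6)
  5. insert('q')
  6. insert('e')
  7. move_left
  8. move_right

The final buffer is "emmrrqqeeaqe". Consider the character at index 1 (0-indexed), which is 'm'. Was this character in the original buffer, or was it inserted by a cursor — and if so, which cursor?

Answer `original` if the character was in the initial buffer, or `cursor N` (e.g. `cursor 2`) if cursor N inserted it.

After op 1 (delete): buffer="ea" (len 2), cursors c1@1 c2@1, authorship ..
After op 2 (insert('m')): buffer="emma" (len 4), cursors c1@3 c2@3, authorship .12.
After op 3 (insert('r')): buffer="emmrra" (len 6), cursors c1@5 c2@5, authorship .1212.
After op 4 (add_cursor(6)): buffer="emmrra" (len 6), cursors c1@5 c2@5 c3@6, authorship .1212.
After op 5 (insert('q')): buffer="emmrrqqaq" (len 9), cursors c1@7 c2@7 c3@9, authorship .121212.3
After op 6 (insert('e')): buffer="emmrrqqeeaqe" (len 12), cursors c1@9 c2@9 c3@12, authorship .12121212.33
After op 7 (move_left): buffer="emmrrqqeeaqe" (len 12), cursors c1@8 c2@8 c3@11, authorship .12121212.33
After op 8 (move_right): buffer="emmrrqqeeaqe" (len 12), cursors c1@9 c2@9 c3@12, authorship .12121212.33
Authorship (.=original, N=cursor N): . 1 2 1 2 1 2 1 2 . 3 3
Index 1: author = 1

Answer: cursor 1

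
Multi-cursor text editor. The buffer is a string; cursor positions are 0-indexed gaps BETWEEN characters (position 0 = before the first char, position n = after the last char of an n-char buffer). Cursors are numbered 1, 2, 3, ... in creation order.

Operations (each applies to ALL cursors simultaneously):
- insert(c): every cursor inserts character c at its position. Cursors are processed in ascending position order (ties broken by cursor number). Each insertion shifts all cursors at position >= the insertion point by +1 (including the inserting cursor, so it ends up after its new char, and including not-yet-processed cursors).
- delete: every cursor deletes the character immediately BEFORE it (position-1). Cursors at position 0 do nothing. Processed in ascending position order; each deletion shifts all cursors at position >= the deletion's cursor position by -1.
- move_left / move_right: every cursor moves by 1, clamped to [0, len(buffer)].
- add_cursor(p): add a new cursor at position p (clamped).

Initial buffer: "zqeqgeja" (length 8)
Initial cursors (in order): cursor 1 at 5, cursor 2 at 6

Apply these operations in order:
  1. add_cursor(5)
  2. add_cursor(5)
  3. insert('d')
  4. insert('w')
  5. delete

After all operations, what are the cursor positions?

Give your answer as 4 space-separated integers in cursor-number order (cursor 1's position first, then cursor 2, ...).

Answer: 8 10 8 8

Derivation:
After op 1 (add_cursor(5)): buffer="zqeqgeja" (len 8), cursors c1@5 c3@5 c2@6, authorship ........
After op 2 (add_cursor(5)): buffer="zqeqgeja" (len 8), cursors c1@5 c3@5 c4@5 c2@6, authorship ........
After op 3 (insert('d')): buffer="zqeqgdddedja" (len 12), cursors c1@8 c3@8 c4@8 c2@10, authorship .....134.2..
After op 4 (insert('w')): buffer="zqeqgdddwwwedwja" (len 16), cursors c1@11 c3@11 c4@11 c2@14, authorship .....134134.22..
After op 5 (delete): buffer="zqeqgdddedja" (len 12), cursors c1@8 c3@8 c4@8 c2@10, authorship .....134.2..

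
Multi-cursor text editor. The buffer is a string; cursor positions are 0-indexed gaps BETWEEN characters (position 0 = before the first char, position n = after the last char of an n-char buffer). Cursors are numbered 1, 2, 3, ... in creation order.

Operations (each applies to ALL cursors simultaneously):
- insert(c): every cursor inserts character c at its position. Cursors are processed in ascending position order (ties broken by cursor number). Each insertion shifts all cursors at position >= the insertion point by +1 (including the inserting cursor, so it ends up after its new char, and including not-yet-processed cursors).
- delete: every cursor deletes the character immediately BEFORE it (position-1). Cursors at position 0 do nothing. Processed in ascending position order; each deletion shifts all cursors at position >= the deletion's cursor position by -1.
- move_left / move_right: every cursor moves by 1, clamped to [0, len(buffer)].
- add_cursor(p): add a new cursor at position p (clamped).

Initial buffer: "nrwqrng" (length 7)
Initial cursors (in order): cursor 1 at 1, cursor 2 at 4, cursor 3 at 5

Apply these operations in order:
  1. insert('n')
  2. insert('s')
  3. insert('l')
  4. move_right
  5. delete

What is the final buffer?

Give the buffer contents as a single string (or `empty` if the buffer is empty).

After op 1 (insert('n')): buffer="nnrwqnrnng" (len 10), cursors c1@2 c2@6 c3@8, authorship .1...2.3..
After op 2 (insert('s')): buffer="nnsrwqnsrnsng" (len 13), cursors c1@3 c2@8 c3@11, authorship .11...22.33..
After op 3 (insert('l')): buffer="nnslrwqnslrnslng" (len 16), cursors c1@4 c2@10 c3@14, authorship .111...222.333..
After op 4 (move_right): buffer="nnslrwqnslrnslng" (len 16), cursors c1@5 c2@11 c3@15, authorship .111...222.333..
After op 5 (delete): buffer="nnslwqnslnslg" (len 13), cursors c1@4 c2@9 c3@12, authorship .111..222333.

Answer: nnslwqnslnslg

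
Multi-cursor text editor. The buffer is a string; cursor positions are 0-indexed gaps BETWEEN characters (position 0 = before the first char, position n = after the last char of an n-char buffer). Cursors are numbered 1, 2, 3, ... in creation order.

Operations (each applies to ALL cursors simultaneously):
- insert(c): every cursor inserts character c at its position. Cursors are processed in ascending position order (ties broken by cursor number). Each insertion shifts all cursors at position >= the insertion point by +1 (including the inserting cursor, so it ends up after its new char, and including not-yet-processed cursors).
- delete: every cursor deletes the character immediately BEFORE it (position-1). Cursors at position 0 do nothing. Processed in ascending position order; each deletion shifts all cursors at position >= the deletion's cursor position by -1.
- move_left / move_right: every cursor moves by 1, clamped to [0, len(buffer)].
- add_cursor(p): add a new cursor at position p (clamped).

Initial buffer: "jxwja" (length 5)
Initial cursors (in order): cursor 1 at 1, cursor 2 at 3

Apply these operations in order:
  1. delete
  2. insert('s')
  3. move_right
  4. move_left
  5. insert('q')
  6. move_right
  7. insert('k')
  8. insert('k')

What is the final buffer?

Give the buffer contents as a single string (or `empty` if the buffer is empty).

Answer: sqxkksqjkka

Derivation:
After op 1 (delete): buffer="xja" (len 3), cursors c1@0 c2@1, authorship ...
After op 2 (insert('s')): buffer="sxsja" (len 5), cursors c1@1 c2@3, authorship 1.2..
After op 3 (move_right): buffer="sxsja" (len 5), cursors c1@2 c2@4, authorship 1.2..
After op 4 (move_left): buffer="sxsja" (len 5), cursors c1@1 c2@3, authorship 1.2..
After op 5 (insert('q')): buffer="sqxsqja" (len 7), cursors c1@2 c2@5, authorship 11.22..
After op 6 (move_right): buffer="sqxsqja" (len 7), cursors c1@3 c2@6, authorship 11.22..
After op 7 (insert('k')): buffer="sqxksqjka" (len 9), cursors c1@4 c2@8, authorship 11.122.2.
After op 8 (insert('k')): buffer="sqxkksqjkka" (len 11), cursors c1@5 c2@10, authorship 11.1122.22.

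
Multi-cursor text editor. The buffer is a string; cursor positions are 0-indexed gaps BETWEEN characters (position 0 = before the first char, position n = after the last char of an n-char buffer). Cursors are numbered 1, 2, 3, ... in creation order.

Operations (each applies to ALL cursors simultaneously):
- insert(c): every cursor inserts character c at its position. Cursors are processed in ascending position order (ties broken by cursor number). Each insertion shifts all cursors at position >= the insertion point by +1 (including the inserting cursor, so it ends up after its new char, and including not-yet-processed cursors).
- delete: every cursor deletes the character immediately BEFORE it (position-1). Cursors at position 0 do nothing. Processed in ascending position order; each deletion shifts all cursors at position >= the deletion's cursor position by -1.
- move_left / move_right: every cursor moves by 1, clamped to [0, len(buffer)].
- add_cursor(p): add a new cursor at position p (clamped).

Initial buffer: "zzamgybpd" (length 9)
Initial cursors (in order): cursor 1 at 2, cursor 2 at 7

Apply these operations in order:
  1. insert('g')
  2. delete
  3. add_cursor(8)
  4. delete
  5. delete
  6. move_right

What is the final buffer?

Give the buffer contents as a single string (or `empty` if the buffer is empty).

After op 1 (insert('g')): buffer="zzgamgybgpd" (len 11), cursors c1@3 c2@9, authorship ..1.....2..
After op 2 (delete): buffer="zzamgybpd" (len 9), cursors c1@2 c2@7, authorship .........
After op 3 (add_cursor(8)): buffer="zzamgybpd" (len 9), cursors c1@2 c2@7 c3@8, authorship .........
After op 4 (delete): buffer="zamgyd" (len 6), cursors c1@1 c2@5 c3@5, authorship ......
After op 5 (delete): buffer="amd" (len 3), cursors c1@0 c2@2 c3@2, authorship ...
After op 6 (move_right): buffer="amd" (len 3), cursors c1@1 c2@3 c3@3, authorship ...

Answer: amd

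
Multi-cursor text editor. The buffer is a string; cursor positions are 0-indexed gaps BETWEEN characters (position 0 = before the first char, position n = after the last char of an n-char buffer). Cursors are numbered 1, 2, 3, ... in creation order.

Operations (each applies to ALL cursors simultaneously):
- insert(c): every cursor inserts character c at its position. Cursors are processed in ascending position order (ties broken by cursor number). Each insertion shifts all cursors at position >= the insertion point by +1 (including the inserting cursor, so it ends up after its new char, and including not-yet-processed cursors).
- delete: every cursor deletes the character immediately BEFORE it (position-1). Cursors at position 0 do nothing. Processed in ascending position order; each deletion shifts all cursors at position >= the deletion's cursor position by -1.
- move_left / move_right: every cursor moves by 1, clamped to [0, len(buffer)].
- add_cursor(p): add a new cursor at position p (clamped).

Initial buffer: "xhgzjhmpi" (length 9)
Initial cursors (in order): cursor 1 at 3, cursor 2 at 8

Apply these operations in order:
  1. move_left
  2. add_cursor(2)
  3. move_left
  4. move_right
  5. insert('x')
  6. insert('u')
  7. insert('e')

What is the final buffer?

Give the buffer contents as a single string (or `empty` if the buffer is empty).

Answer: xhxxuueegzjhmxuepi

Derivation:
After op 1 (move_left): buffer="xhgzjhmpi" (len 9), cursors c1@2 c2@7, authorship .........
After op 2 (add_cursor(2)): buffer="xhgzjhmpi" (len 9), cursors c1@2 c3@2 c2@7, authorship .........
After op 3 (move_left): buffer="xhgzjhmpi" (len 9), cursors c1@1 c3@1 c2@6, authorship .........
After op 4 (move_right): buffer="xhgzjhmpi" (len 9), cursors c1@2 c3@2 c2@7, authorship .........
After op 5 (insert('x')): buffer="xhxxgzjhmxpi" (len 12), cursors c1@4 c3@4 c2@10, authorship ..13.....2..
After op 6 (insert('u')): buffer="xhxxuugzjhmxupi" (len 15), cursors c1@6 c3@6 c2@13, authorship ..1313.....22..
After op 7 (insert('e')): buffer="xhxxuueegzjhmxuepi" (len 18), cursors c1@8 c3@8 c2@16, authorship ..131313.....222..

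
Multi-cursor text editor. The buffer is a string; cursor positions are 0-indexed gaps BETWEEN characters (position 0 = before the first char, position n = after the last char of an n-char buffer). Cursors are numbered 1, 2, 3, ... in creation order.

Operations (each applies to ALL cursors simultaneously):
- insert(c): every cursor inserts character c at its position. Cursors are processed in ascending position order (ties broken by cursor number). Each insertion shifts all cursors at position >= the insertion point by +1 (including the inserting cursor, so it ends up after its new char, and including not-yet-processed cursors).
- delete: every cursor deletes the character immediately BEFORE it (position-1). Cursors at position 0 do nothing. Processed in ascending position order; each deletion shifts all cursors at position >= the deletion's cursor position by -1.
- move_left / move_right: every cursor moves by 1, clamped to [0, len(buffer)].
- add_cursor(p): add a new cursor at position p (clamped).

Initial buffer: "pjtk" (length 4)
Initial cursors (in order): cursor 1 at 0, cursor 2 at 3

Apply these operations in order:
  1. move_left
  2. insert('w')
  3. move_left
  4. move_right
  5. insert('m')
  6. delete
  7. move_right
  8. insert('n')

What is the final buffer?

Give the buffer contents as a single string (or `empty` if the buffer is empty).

Answer: wpnjwtnk

Derivation:
After op 1 (move_left): buffer="pjtk" (len 4), cursors c1@0 c2@2, authorship ....
After op 2 (insert('w')): buffer="wpjwtk" (len 6), cursors c1@1 c2@4, authorship 1..2..
After op 3 (move_left): buffer="wpjwtk" (len 6), cursors c1@0 c2@3, authorship 1..2..
After op 4 (move_right): buffer="wpjwtk" (len 6), cursors c1@1 c2@4, authorship 1..2..
After op 5 (insert('m')): buffer="wmpjwmtk" (len 8), cursors c1@2 c2@6, authorship 11..22..
After op 6 (delete): buffer="wpjwtk" (len 6), cursors c1@1 c2@4, authorship 1..2..
After op 7 (move_right): buffer="wpjwtk" (len 6), cursors c1@2 c2@5, authorship 1..2..
After op 8 (insert('n')): buffer="wpnjwtnk" (len 8), cursors c1@3 c2@7, authorship 1.1.2.2.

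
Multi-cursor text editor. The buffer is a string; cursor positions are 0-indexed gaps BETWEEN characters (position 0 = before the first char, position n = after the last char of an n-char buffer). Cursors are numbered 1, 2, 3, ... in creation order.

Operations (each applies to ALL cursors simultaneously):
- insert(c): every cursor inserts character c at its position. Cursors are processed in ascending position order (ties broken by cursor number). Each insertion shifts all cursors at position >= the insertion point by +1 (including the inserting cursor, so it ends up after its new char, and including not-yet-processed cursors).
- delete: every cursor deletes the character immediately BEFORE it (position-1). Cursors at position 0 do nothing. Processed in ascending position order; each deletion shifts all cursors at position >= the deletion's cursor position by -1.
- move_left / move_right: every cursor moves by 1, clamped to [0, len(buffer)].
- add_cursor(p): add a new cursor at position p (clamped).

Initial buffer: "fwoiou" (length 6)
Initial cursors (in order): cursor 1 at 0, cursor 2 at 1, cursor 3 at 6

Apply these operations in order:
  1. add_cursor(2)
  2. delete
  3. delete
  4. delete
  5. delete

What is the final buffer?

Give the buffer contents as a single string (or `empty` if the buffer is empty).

After op 1 (add_cursor(2)): buffer="fwoiou" (len 6), cursors c1@0 c2@1 c4@2 c3@6, authorship ......
After op 2 (delete): buffer="oio" (len 3), cursors c1@0 c2@0 c4@0 c3@3, authorship ...
After op 3 (delete): buffer="oi" (len 2), cursors c1@0 c2@0 c4@0 c3@2, authorship ..
After op 4 (delete): buffer="o" (len 1), cursors c1@0 c2@0 c4@0 c3@1, authorship .
After op 5 (delete): buffer="" (len 0), cursors c1@0 c2@0 c3@0 c4@0, authorship 

Answer: empty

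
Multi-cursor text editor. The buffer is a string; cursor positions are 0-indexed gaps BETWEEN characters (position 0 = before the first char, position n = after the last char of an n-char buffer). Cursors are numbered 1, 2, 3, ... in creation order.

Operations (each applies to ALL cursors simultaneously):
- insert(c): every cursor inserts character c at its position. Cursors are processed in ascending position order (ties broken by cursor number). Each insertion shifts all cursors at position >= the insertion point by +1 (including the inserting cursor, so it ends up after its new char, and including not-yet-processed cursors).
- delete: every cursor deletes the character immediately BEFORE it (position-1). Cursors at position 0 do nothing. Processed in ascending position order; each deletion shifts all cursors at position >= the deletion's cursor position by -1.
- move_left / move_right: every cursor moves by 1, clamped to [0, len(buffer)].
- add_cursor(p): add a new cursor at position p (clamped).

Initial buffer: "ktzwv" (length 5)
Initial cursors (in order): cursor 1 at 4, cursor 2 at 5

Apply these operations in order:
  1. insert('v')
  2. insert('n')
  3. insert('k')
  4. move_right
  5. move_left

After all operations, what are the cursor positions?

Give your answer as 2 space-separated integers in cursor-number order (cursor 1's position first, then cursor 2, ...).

After op 1 (insert('v')): buffer="ktzwvvv" (len 7), cursors c1@5 c2@7, authorship ....1.2
After op 2 (insert('n')): buffer="ktzwvnvvn" (len 9), cursors c1@6 c2@9, authorship ....11.22
After op 3 (insert('k')): buffer="ktzwvnkvvnk" (len 11), cursors c1@7 c2@11, authorship ....111.222
After op 4 (move_right): buffer="ktzwvnkvvnk" (len 11), cursors c1@8 c2@11, authorship ....111.222
After op 5 (move_left): buffer="ktzwvnkvvnk" (len 11), cursors c1@7 c2@10, authorship ....111.222

Answer: 7 10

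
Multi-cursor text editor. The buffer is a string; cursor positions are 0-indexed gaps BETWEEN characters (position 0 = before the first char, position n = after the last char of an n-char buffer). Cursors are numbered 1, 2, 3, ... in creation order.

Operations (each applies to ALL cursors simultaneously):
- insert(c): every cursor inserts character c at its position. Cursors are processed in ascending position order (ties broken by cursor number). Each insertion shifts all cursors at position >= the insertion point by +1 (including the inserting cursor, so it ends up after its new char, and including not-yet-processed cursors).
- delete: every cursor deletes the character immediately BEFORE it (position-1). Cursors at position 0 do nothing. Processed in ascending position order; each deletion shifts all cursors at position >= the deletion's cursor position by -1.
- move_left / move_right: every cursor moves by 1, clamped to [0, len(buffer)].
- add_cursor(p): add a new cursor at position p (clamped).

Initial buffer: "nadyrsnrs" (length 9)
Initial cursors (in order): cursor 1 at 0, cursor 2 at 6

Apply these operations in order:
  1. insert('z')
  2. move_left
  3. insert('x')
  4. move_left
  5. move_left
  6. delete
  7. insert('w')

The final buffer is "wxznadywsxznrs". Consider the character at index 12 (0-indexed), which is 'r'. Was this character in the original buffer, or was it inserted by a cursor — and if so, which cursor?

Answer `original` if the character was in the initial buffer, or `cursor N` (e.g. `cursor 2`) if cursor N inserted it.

Answer: original

Derivation:
After op 1 (insert('z')): buffer="znadyrsznrs" (len 11), cursors c1@1 c2@8, authorship 1......2...
After op 2 (move_left): buffer="znadyrsznrs" (len 11), cursors c1@0 c2@7, authorship 1......2...
After op 3 (insert('x')): buffer="xznadyrsxznrs" (len 13), cursors c1@1 c2@9, authorship 11......22...
After op 4 (move_left): buffer="xznadyrsxznrs" (len 13), cursors c1@0 c2@8, authorship 11......22...
After op 5 (move_left): buffer="xznadyrsxznrs" (len 13), cursors c1@0 c2@7, authorship 11......22...
After op 6 (delete): buffer="xznadysxznrs" (len 12), cursors c1@0 c2@6, authorship 11.....22...
After op 7 (insert('w')): buffer="wxznadywsxznrs" (len 14), cursors c1@1 c2@8, authorship 111....2.22...
Authorship (.=original, N=cursor N): 1 1 1 . . . . 2 . 2 2 . . .
Index 12: author = original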